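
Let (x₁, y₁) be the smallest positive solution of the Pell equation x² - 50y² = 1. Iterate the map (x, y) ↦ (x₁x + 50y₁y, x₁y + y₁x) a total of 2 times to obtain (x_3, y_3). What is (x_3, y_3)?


Step 1: Find the fundamental solution (x₁, y₁) of x² - 50y² = 1.
  Expand √50 as a continued fraction. a₀ = ⌊√50⌋ = 7; iterate m_{k+1} = d_k·a_k − m_k, d_{k+1} = (50 − m_{k+1}²)/d_k, a_{k+1} = ⌊(a₀ + m_{k+1})/d_{k+1}⌋ (starting m₀ = 0, d₀ = 1), with convergents p_k = a_k·p_{k-1} + p_{k-2}, q_k = a_k·q_{k-1} + q_{k-2} (p₋₁ = 1, q₋₁ = 0):
  k = 0: a₀ = 7; p₀/q₀ = 7/1; p₀² − 50·q₀² = 49 − 50 = -1.
  k = 1: m = 7, d = 1, a = ⌊(7 + 7)/1⌋ = 14; p/q = (14·7 + 1)/(14·1 + 0) = 99/14; p² − 50·q² = 9801 − 9800 = 1.
  The first convergent with p² − 50·q² = 1 gives the fundamental solution (x₁, y₁) = (99, 14).
Step 2: Apply the recurrence (x_{n+1}, y_{n+1}) = (x₁x_n + 50y₁y_n, x₁y_n + y₁x_n) repeatedly.
  From (x_1, y_1) = (99, 14): x_2 = 99·99 + 50·14·14 = 19601; y_2 = 99·14 + 14·99 = 2772.
  From (x_2, y_2) = (19601, 2772): x_3 = 99·19601 + 50·14·2772 = 3880899; y_3 = 99·2772 + 14·19601 = 548842.
Step 3: Verify x_3² - 50·y_3² = 15061377048201 - 15061377048200 = 1 (should be 1). ✓

(x_1, y_1) = (99, 14); (x_3, y_3) = (3880899, 548842).


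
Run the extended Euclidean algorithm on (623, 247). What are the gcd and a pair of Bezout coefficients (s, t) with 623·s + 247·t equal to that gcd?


Euclidean algorithm on (623, 247) — divide until remainder is 0:
  623 = 2 · 247 + 129
  247 = 1 · 129 + 118
  129 = 1 · 118 + 11
  118 = 10 · 11 + 8
  11 = 1 · 8 + 3
  8 = 2 · 3 + 2
  3 = 1 · 2 + 1
  2 = 2 · 1 + 0
gcd(623, 247) = 1.
Track Bezout coefficients alongside the remainders: start with r₀ = 623 = a·1 + b·0 (s = 1, t = 0) and r₁ = 247 = a·0 + b·1 (s = 0, t = 1); each new remainder r_{k+1} = r_{k-1} − q_k·r_k inherits s_{k+1} = s_{k-1} − q_k·s_k, t_{k+1} = t_{k-1} − q_k·t_k, so r_k = a·s_k + b·t_k at every step:
  q = 2: r = 129, s = 1 − 2·0 = 1, t = 0 − 2·1 = -2  (check: 623·1 + 247·(-2) = 129)
  q = 1: r = 118, s = 0 − 1·1 = -1, t = 1 − 1·(-2) = 3  (check: 623·(-1) + 247·3 = 118)
  q = 1: r = 11, s = 1 − 1·(-1) = 2, t = -2 − 1·3 = -5  (check: 623·2 + 247·(-5) = 11)
  q = 10: r = 8, s = -1 − 10·2 = -21, t = 3 − 10·(-5) = 53  (check: 623·(-21) + 247·53 = 8)
  q = 1: r = 3, s = 2 − 1·(-21) = 23, t = -5 − 1·53 = -58  (check: 623·23 + 247·(-58) = 3)
  q = 2: r = 2, s = -21 − 2·23 = -67, t = 53 − 2·(-58) = 169  (check: 623·(-67) + 247·169 = 2)
  q = 1: r = 1, s = 23 − 1·(-67) = 90, t = -58 − 1·169 = -227  (check: 623·90 + 247·(-227) = 1)
The row with r = 1 (the gcd) gives the Bezout coefficients s = 90, t = -227.
Result: 623 · (90) + 247 · (-227) = 1.

gcd(623, 247) = 1; s = 90, t = -227 (check: 623·90 + 247·(-227) = 1).


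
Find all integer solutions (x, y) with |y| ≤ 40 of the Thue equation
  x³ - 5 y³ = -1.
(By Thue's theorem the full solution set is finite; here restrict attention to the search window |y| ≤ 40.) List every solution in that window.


The equation is x³ - 5y³ = -1. For fixed y, x³ = 5·y³ − 1, so a solution requires the RHS to be a perfect cube.
Strategy: iterate y from -40 to 40, compute RHS = 5·y³ − 1, and check whether it is a (positive or negative) perfect cube.
Check small values of y:
  y = 0: RHS = -1 = (-1)³ ⇒ x = -1 works.
  y = 1: RHS = 4 is not a perfect cube.
  y = -1: RHS = -6 is not a perfect cube.
  y = 2: RHS = 39 is not a perfect cube.
  y = -2: RHS = -41 is not a perfect cube.
  y = 3: RHS = 134 is not a perfect cube.
  y = -3: RHS = -136 is not a perfect cube.
Continuing the search up to |y| = 40 finds no further solutions beyond those listed.
Collected solutions: (-1, 0).

Solutions (with |y| ≤ 40): (-1, 0).


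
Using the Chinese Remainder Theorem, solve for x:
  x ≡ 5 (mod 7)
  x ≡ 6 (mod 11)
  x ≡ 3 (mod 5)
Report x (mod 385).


Moduli 7, 11, 5 are pairwise coprime; by CRT there is a unique solution modulo M = 7 · 11 · 5 = 385.
Solve pairwise, accumulating the modulus:
  Start with x ≡ 5 (mod 7).
  Combine with x ≡ 6 (mod 11): since gcd(7, 11) = 1, we get a unique residue mod 77.
    Write x = 5 + 7·t and substitute into x ≡ 6 (mod 11): 7·t ≡ 6 − 5 = 1 (mod 11).
    The inverse of 7 mod 11 is 8 (since 7·8 = 56 = 5·11 + 1), so t ≡ 8·1 = 8 ≡ 8 (mod 11).
    Then x = 5 + 7·8 = 61, valid modulo lcm(7, 11) = 77: x ≡ 61 (mod 77).
  Combine with x ≡ 3 (mod 5): since gcd(77, 5) = 1, we get a unique residue mod 385.
    Write x = 61 + 77·t and substitute into x ≡ 3 (mod 5): 77·t ≡ 3 − 61 = -58 (mod 5).
    Reduce coefficients mod 5: 2·t ≡ 2 (mod 5).
    The inverse of 2 mod 5 is 3 (since 2·3 = 6 = 1·5 + 1), so t ≡ 3·2 = 6 ≡ 1 (mod 5).
    Then x = 61 + 77·1 = 138, valid modulo lcm(77, 5) = 385: x ≡ 138 (mod 385).
Verify: 138 mod 7 = 5 ✓, 138 mod 11 = 6 ✓, 138 mod 5 = 3 ✓.

x ≡ 138 (mod 385).


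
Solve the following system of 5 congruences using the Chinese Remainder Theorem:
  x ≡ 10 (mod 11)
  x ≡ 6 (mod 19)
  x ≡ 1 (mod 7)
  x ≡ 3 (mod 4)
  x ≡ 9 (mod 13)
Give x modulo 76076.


Product of moduli M = 11 · 19 · 7 · 4 · 13 = 76076.
Merge one congruence at a time:
  Start: x ≡ 10 (mod 11).
  Combine with x ≡ 6 (mod 19); new modulus lcm = 209.
    Write x = 10 + 11·t and substitute into x ≡ 6 (mod 19): 11·t ≡ 6 − 10 = -4 (mod 19).
    Reduce coefficients mod 19: 11·t ≡ 15 (mod 19).
    The inverse of 11 mod 19 is 7 (since 11·7 = 77 = 4·19 + 1), so t ≡ 7·15 = 105 ≡ 10 (mod 19).
    Then x = 10 + 11·10 = 120, valid modulo lcm(11, 19) = 209: x ≡ 120 (mod 209).
  Combine with x ≡ 1 (mod 7); new modulus lcm = 1463.
    Write x = 120 + 209·t and substitute into x ≡ 1 (mod 7): 209·t ≡ 1 − 120 = -119 (mod 7).
    Reduce coefficients mod 7: 6·t ≡ 0 (mod 7).
    The inverse of 6 mod 7 is 6 (since 6·6 = 36 = 5·7 + 1), so t ≡ 6·0 = 0 ≡ 0 (mod 7).
    Then x = 120 + 209·0 = 120, valid modulo lcm(209, 7) = 1463: x ≡ 120 (mod 1463).
  Combine with x ≡ 3 (mod 4); new modulus lcm = 5852.
    Write x = 120 + 1463·t and substitute into x ≡ 3 (mod 4): 1463·t ≡ 3 − 120 = -117 (mod 4).
    Reduce coefficients mod 4: 3·t ≡ 3 (mod 4).
    The inverse of 3 mod 4 is 3 (since 3·3 = 9 = 2·4 + 1), so t ≡ 3·3 = 9 ≡ 1 (mod 4).
    Then x = 120 + 1463·1 = 1583, valid modulo lcm(1463, 4) = 5852: x ≡ 1583 (mod 5852).
  Combine with x ≡ 9 (mod 13); new modulus lcm = 76076.
    Write x = 1583 + 5852·t and substitute into x ≡ 9 (mod 13): 5852·t ≡ 9 − 1583 = -1574 (mod 13).
    Reduce coefficients mod 13: 2·t ≡ 12 (mod 13).
    The inverse of 2 mod 13 is 7 (since 2·7 = 14 = 1·13 + 1), so t ≡ 7·12 = 84 ≡ 6 (mod 13).
    Then x = 1583 + 5852·6 = 36695, valid modulo lcm(5852, 13) = 76076: x ≡ 36695 (mod 76076).
Verify against each original: 36695 mod 11 = 10, 36695 mod 19 = 6, 36695 mod 7 = 1, 36695 mod 4 = 3, 36695 mod 13 = 9.

x ≡ 36695 (mod 76076).


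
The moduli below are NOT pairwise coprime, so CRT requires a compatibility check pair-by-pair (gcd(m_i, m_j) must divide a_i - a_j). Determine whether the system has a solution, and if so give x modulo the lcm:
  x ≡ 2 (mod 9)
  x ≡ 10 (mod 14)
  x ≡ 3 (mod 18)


Moduli 9, 14, 18 are not pairwise coprime, so CRT works modulo lcm(m_i) when all pairwise compatibility conditions hold.
Pairwise compatibility: gcd(m_i, m_j) must divide a_i - a_j for every pair.
Merge one congruence at a time:
  Start: x ≡ 2 (mod 9).
  Combine with x ≡ 10 (mod 14): gcd(9, 14) = 1; 10 - 2 = 8, which IS divisible by 1, so compatible.
    Write x = 2 + 9·t and substitute into x ≡ 10 (mod 14): 9·t ≡ 10 − 2 = 8 (mod 14).
    The inverse of 9 mod 14 is 11 (since 9·11 = 99 = 7·14 + 1), so t ≡ 11·8 = 88 ≡ 4 (mod 14).
    Then x = 2 + 9·4 = 38, valid modulo lcm(9, 14) = 126: x ≡ 38 (mod 126).
  Combine with x ≡ 3 (mod 18): gcd(126, 18) = 18, and 3 - 38 = -35 is NOT divisible by 18.
    ⇒ system is inconsistent (no integer solution).

No solution (the system is inconsistent).


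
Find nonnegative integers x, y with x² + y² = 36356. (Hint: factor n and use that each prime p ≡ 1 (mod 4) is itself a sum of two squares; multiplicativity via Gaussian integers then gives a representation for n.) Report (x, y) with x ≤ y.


Step 1: Factor n = 36356 = 2^2 · 61 · 149.
Step 2: Check the mod-4 condition on each prime factor: 2 = 2 (special); 61 ≡ 1 (mod 4), exponent 1; 149 ≡ 1 (mod 4), exponent 1.
All primes ≡ 3 (mod 4) appear to even exponent (or don't appear), so by the two-squares theorem n IS expressible as a sum of two squares.
Step 3: Build a representation. Group n = k² · m with k = 2 and m = 61 · 149 = 9089 (a product of primes ≡ 1 (mod 4)); a representation of m scales to one of n via (k·x)² + (k·y)² = k²(x² + y²). Each prime p ≡ 1 (mod 4) is itself a sum of two squares; find a² by testing p − a² for a perfect square:
  61: 61 − 1² = 60, 61 − 2² = 57, 61 − 3² = 52, 61 − 4² = 45, 61 − 5² = 36 = 6² ⇒ 61 = 5² + 6².
  149: 149 − 1² = 148, 149 − 2² = 145, 149 − 3² = 140, 149 − 4² = 133, 149 − 5² = 124, 149 − 6² = 113, 149 − 7² = 100 = 10² ⇒ 149 = 7² + 10².
  Combine using the Brahmagupta–Fibonacci identity (a² + b²)(c² + d²) = (ac − bd)² + (ad + bc)² = (ac + bd)² + (ad − bc)²:
  61 · 149 = 9089: from (5² + 6²)(7² + 10²), take (5·7 − 6·10, 5·10 + 6·7) = (35 − 60, 50 + 42) = (-25, 92); dropping signs (only squares matter) gives (25, 92); check 25² + 92² = 625 + 8464 = 9089 ✓.
  Scale by k = 2: (2·25, 2·92) = (50, 184).
Step 4: Order so x ≤ y and verify: 50² + 184² = 2500 + 33856 = 36356 = n. ✓

n = 36356 = 50² + 184² (one valid representation with x ≤ y).


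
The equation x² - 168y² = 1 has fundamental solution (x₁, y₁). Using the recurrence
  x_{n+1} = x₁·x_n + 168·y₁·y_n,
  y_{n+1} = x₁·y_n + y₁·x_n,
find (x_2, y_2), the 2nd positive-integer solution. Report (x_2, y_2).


Step 1: Find the fundamental solution (x₁, y₁) of x² - 168y² = 1.
  Expand √168 as a continued fraction. a₀ = ⌊√168⌋ = 12; iterate m_{k+1} = d_k·a_k − m_k, d_{k+1} = (168 − m_{k+1}²)/d_k, a_{k+1} = ⌊(a₀ + m_{k+1})/d_{k+1}⌋ (starting m₀ = 0, d₀ = 1), with convergents p_k = a_k·p_{k-1} + p_{k-2}, q_k = a_k·q_{k-1} + q_{k-2} (p₋₁ = 1, q₋₁ = 0):
  k = 0: a₀ = 12; p₀/q₀ = 12/1; p₀² − 168·q₀² = 144 − 168 = -24.
  k = 1: m = 12, d = 24, a = ⌊(12 + 12)/24⌋ = 1; p/q = (1·12 + 1)/(1·1 + 0) = 13/1; p² − 168·q² = 169 − 168 = 1.
  The first convergent with p² − 168·q² = 1 gives the fundamental solution (x₁, y₁) = (13, 1).
Step 2: Apply the recurrence (x_{n+1}, y_{n+1}) = (x₁x_n + 168y₁y_n, x₁y_n + y₁x_n) repeatedly.
  From (x_1, y_1) = (13, 1): x_2 = 13·13 + 168·1·1 = 337; y_2 = 13·1 + 1·13 = 26.
Step 3: Verify x_2² - 168·y_2² = 113569 - 113568 = 1 (should be 1). ✓

(x_1, y_1) = (13, 1); (x_2, y_2) = (337, 26).


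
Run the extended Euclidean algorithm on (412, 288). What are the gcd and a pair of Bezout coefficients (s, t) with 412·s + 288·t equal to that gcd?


Euclidean algorithm on (412, 288) — divide until remainder is 0:
  412 = 1 · 288 + 124
  288 = 2 · 124 + 40
  124 = 3 · 40 + 4
  40 = 10 · 4 + 0
gcd(412, 288) = 4.
Track Bezout coefficients alongside the remainders: start with r₀ = 412 = a·1 + b·0 (s = 1, t = 0) and r₁ = 288 = a·0 + b·1 (s = 0, t = 1); each new remainder r_{k+1} = r_{k-1} − q_k·r_k inherits s_{k+1} = s_{k-1} − q_k·s_k, t_{k+1} = t_{k-1} − q_k·t_k, so r_k = a·s_k + b·t_k at every step:
  q = 1: r = 124, s = 1 − 1·0 = 1, t = 0 − 1·1 = -1  (check: 412·1 + 288·(-1) = 124)
  q = 2: r = 40, s = 0 − 2·1 = -2, t = 1 − 2·(-1) = 3  (check: 412·(-2) + 288·3 = 40)
  q = 3: r = 4, s = 1 − 3·(-2) = 7, t = -1 − 3·3 = -10  (check: 412·7 + 288·(-10) = 4)
The row with r = 4 (the gcd) gives the Bezout coefficients s = 7, t = -10.
Result: 412 · (7) + 288 · (-10) = 4.

gcd(412, 288) = 4; s = 7, t = -10 (check: 412·7 + 288·(-10) = 4).


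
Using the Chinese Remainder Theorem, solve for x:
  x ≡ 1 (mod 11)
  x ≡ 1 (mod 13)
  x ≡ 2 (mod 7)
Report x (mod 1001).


Moduli 11, 13, 7 are pairwise coprime; by CRT there is a unique solution modulo M = 11 · 13 · 7 = 1001.
Solve pairwise, accumulating the modulus:
  Start with x ≡ 1 (mod 11).
  Combine with x ≡ 1 (mod 13): since gcd(11, 13) = 1, we get a unique residue mod 143.
    Write x = 1 + 11·t and substitute into x ≡ 1 (mod 13): 11·t ≡ 1 − 1 = 0 (mod 13).
    The inverse of 11 mod 13 is 6 (since 11·6 = 66 = 5·13 + 1), so t ≡ 6·0 = 0 ≡ 0 (mod 13).
    Then x = 1 + 11·0 = 1, valid modulo lcm(11, 13) = 143: x ≡ 1 (mod 143).
  Combine with x ≡ 2 (mod 7): since gcd(143, 7) = 1, we get a unique residue mod 1001.
    Write x = 1 + 143·t and substitute into x ≡ 2 (mod 7): 143·t ≡ 2 − 1 = 1 (mod 7).
    Reduce coefficients mod 7: 3·t ≡ 1 (mod 7).
    The inverse of 3 mod 7 is 5 (since 3·5 = 15 = 2·7 + 1), so t ≡ 5·1 = 5 ≡ 5 (mod 7).
    Then x = 1 + 143·5 = 716, valid modulo lcm(143, 7) = 1001: x ≡ 716 (mod 1001).
Verify: 716 mod 11 = 1 ✓, 716 mod 13 = 1 ✓, 716 mod 7 = 2 ✓.

x ≡ 716 (mod 1001).


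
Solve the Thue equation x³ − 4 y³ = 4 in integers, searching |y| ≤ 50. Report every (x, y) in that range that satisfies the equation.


The equation is x³ - 4y³ = 4. For fixed y, x³ = 4·y³ + 4, so a solution requires the RHS to be a perfect cube.
Strategy: iterate y from -50 to 50, compute RHS = 4·y³ + 4, and check whether it is a (positive or negative) perfect cube.
Check small values of y:
  y = 0: RHS = 4 is not a perfect cube.
  y = 1: RHS = 8 = (2)³ ⇒ x = 2 works.
  y = -1: RHS = 0 = (0)³ ⇒ x = 0 works.
  y = 2: RHS = 36 is not a perfect cube.
  y = -2: RHS = -28 is not a perfect cube.
  y = 3: RHS = 112 is not a perfect cube.
  y = -3: RHS = -104 is not a perfect cube.
Continuing the search up to |y| = 50 finds no further solutions beyond those listed.
Collected solutions: (0, -1), (2, 1).

Solutions (with |y| ≤ 50): (0, -1), (2, 1).


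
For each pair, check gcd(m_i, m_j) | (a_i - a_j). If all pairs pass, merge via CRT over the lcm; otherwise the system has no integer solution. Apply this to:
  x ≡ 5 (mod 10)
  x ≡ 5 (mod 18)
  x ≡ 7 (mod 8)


Moduli 10, 18, 8 are not pairwise coprime, so CRT works modulo lcm(m_i) when all pairwise compatibility conditions hold.
Pairwise compatibility: gcd(m_i, m_j) must divide a_i - a_j for every pair.
Merge one congruence at a time:
  Start: x ≡ 5 (mod 10).
  Combine with x ≡ 5 (mod 18): gcd(10, 18) = 2; 5 - 5 = 0, which IS divisible by 2, so compatible.
    Write x = 5 + 10·t and substitute into x ≡ 5 (mod 18): 10·t ≡ 5 − 5 = 0 (mod 18).
    Divide the congruence (and modulus) by g = 2: 5·t ≡ 0 (mod 9).
    The inverse of 5 mod 9 is 2 (since 5·2 = 10 = 1·9 + 1), so t ≡ 2·0 = 0 ≡ 0 (mod 9).
    Then x = 5 + 10·0 = 5, valid modulo lcm(10, 18) = 90: x ≡ 5 (mod 90).
  Combine with x ≡ 7 (mod 8): gcd(90, 8) = 2; 7 - 5 = 2, which IS divisible by 2, so compatible.
    Write x = 5 + 90·t and substitute into x ≡ 7 (mod 8): 90·t ≡ 7 − 5 = 2 (mod 8).
    Divide the congruence (and modulus) by g = 2: 45·t ≡ 1 (mod 4).
    Reduce coefficients mod 4: 1·t ≡ 1 (mod 4).
    So t ≡ 1 (mod 4).
    Then x = 5 + 90·1 = 95, valid modulo lcm(90, 8) = 360: x ≡ 95 (mod 360).
Verify: 95 mod 10 = 5, 95 mod 18 = 5, 95 mod 8 = 7.

x ≡ 95 (mod 360).


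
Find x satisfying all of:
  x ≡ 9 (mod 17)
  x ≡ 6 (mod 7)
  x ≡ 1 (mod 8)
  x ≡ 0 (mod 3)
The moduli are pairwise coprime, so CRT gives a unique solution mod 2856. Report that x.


Product of moduli M = 17 · 7 · 8 · 3 = 2856.
Merge one congruence at a time:
  Start: x ≡ 9 (mod 17).
  Combine with x ≡ 6 (mod 7); new modulus lcm = 119.
    Write x = 9 + 17·t and substitute into x ≡ 6 (mod 7): 17·t ≡ 6 − 9 = -3 (mod 7).
    Reduce coefficients mod 7: 3·t ≡ 4 (mod 7).
    The inverse of 3 mod 7 is 5 (since 3·5 = 15 = 2·7 + 1), so t ≡ 5·4 = 20 ≡ 6 (mod 7).
    Then x = 9 + 17·6 = 111, valid modulo lcm(17, 7) = 119: x ≡ 111 (mod 119).
  Combine with x ≡ 1 (mod 8); new modulus lcm = 952.
    Write x = 111 + 119·t and substitute into x ≡ 1 (mod 8): 119·t ≡ 1 − 111 = -110 (mod 8).
    Reduce coefficients mod 8: 7·t ≡ 2 (mod 8).
    The inverse of 7 mod 8 is 7 (since 7·7 = 49 = 6·8 + 1), so t ≡ 7·2 = 14 ≡ 6 (mod 8).
    Then x = 111 + 119·6 = 825, valid modulo lcm(119, 8) = 952: x ≡ 825 (mod 952).
  Combine with x ≡ 0 (mod 3); new modulus lcm = 2856.
    Write x = 825 + 952·t and substitute into x ≡ 0 (mod 3): 952·t ≡ 0 − 825 = -825 (mod 3).
    Reduce coefficients mod 3: 1·t ≡ 0 (mod 3).
    So t ≡ 0 (mod 3).
    Then x = 825 + 952·0 = 825, valid modulo lcm(952, 3) = 2856: x ≡ 825 (mod 2856).
Verify against each original: 825 mod 17 = 9, 825 mod 7 = 6, 825 mod 8 = 1, 825 mod 3 = 0.

x ≡ 825 (mod 2856).


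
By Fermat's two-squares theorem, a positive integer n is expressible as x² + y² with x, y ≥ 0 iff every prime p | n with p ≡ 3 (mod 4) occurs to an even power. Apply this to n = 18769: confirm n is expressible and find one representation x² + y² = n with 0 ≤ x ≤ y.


Step 1: Factor n = 18769 = 137^2.
Step 2: Check the mod-4 condition on each prime factor: 137 ≡ 1 (mod 4), exponent 2.
All primes ≡ 3 (mod 4) appear to even exponent (or don't appear), so by the two-squares theorem n IS expressible as a sum of two squares.
Step 3: Build a representation. Here n = 137 · 137 is a product of primes ≡ 1 (mod 4). Each prime p ≡ 1 (mod 4) is itself a sum of two squares; find a² by testing p − a² for a perfect square:
  137: 137 − 1² = 136, 137 − 2² = 133, 137 − 3² = 128, 137 − 4² = 121 = 11² ⇒ 137 = 4² + 11².
  Combine using the Brahmagupta–Fibonacci identity (a² + b²)(c² + d²) = (ac − bd)² + (ad + bc)² = (ac + bd)² + (ad − bc)²:
  137 · 137 = 18769: from (4² + 11²)(4² + 11²), take (4·4 − 11·11, 4·11 + 11·4) = (16 − 121, 44 + 44) = (-105, 88); dropping signs (only squares matter) gives (105, 88); check 105² + 88² = 11025 + 7744 = 18769 ✓.
Step 4: Order so x ≤ y and verify: 88² + 105² = 7744 + 11025 = 18769 = n. ✓

n = 18769 = 88² + 105² (one valid representation with x ≤ y).


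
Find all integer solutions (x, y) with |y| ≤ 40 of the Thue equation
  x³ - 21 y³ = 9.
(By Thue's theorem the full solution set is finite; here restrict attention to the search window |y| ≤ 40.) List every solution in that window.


The equation is x³ - 21y³ = 9. For fixed y, x³ = 21·y³ + 9, so a solution requires the RHS to be a perfect cube.
Strategy: iterate y from -40 to 40, compute RHS = 21·y³ + 9, and check whether it is a (positive or negative) perfect cube.
Check small values of y:
  y = 0: RHS = 9 is not a perfect cube.
  y = 1: RHS = 30 is not a perfect cube.
  y = -1: RHS = -12 is not a perfect cube.
  y = 2: RHS = 177 is not a perfect cube.
  y = -2: RHS = -159 is not a perfect cube.
  y = 3: RHS = 576 is not a perfect cube.
  y = -3: RHS = -558 is not a perfect cube.
Continuing the search up to |y| = 40 finds no solutions either.
No (x, y) in the scanned range satisfies the equation.

No integer solutions with |y| ≤ 40.


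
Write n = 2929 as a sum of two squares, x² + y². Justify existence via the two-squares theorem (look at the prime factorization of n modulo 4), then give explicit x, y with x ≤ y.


Step 1: Factor n = 2929 = 29 · 101.
Step 2: Check the mod-4 condition on each prime factor: 29 ≡ 1 (mod 4), exponent 1; 101 ≡ 1 (mod 4), exponent 1.
All primes ≡ 3 (mod 4) appear to even exponent (or don't appear), so by the two-squares theorem n IS expressible as a sum of two squares.
Step 3: Build a representation. Here n = 29 · 101 is a product of primes ≡ 1 (mod 4). Each prime p ≡ 1 (mod 4) is itself a sum of two squares; find a² by testing p − a² for a perfect square:
  29: 29 − 1² = 28, 29 − 2² = 25 = 5² ⇒ 29 = 2² + 5².
  101: 101 − 1² = 100 = 10² ⇒ 101 = 1² + 10².
  Combine using the Brahmagupta–Fibonacci identity (a² + b²)(c² + d²) = (ac − bd)² + (ad + bc)² = (ac + bd)² + (ad − bc)²:
  29 · 101 = 2929: from (2² + 5²)(1² + 10²), take (2·1 − 5·10, 2·10 + 5·1) = (2 − 50, 20 + 5) = (-48, 25); dropping signs (only squares matter) gives (48, 25); check 48² + 25² = 2304 + 625 = 2929 ✓.
Step 4: Order so x ≤ y and verify: 25² + 48² = 625 + 2304 = 2929 = n. ✓

n = 2929 = 25² + 48² (one valid representation with x ≤ y).


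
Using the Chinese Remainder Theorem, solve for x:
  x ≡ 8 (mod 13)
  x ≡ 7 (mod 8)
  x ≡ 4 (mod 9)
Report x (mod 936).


Moduli 13, 8, 9 are pairwise coprime; by CRT there is a unique solution modulo M = 13 · 8 · 9 = 936.
Solve pairwise, accumulating the modulus:
  Start with x ≡ 8 (mod 13).
  Combine with x ≡ 7 (mod 8): since gcd(13, 8) = 1, we get a unique residue mod 104.
    Write x = 8 + 13·t and substitute into x ≡ 7 (mod 8): 13·t ≡ 7 − 8 = -1 (mod 8).
    Reduce coefficients mod 8: 5·t ≡ 7 (mod 8).
    The inverse of 5 mod 8 is 5 (since 5·5 = 25 = 3·8 + 1), so t ≡ 5·7 = 35 ≡ 3 (mod 8).
    Then x = 8 + 13·3 = 47, valid modulo lcm(13, 8) = 104: x ≡ 47 (mod 104).
  Combine with x ≡ 4 (mod 9): since gcd(104, 9) = 1, we get a unique residue mod 936.
    Write x = 47 + 104·t and substitute into x ≡ 4 (mod 9): 104·t ≡ 4 − 47 = -43 (mod 9).
    Reduce coefficients mod 9: 5·t ≡ 2 (mod 9).
    The inverse of 5 mod 9 is 2 (since 5·2 = 10 = 1·9 + 1), so t ≡ 2·2 = 4 ≡ 4 (mod 9).
    Then x = 47 + 104·4 = 463, valid modulo lcm(104, 9) = 936: x ≡ 463 (mod 936).
Verify: 463 mod 13 = 8 ✓, 463 mod 8 = 7 ✓, 463 mod 9 = 4 ✓.

x ≡ 463 (mod 936).


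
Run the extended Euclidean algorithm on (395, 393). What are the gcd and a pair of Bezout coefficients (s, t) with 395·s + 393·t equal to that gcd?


Euclidean algorithm on (395, 393) — divide until remainder is 0:
  395 = 1 · 393 + 2
  393 = 196 · 2 + 1
  2 = 2 · 1 + 0
gcd(395, 393) = 1.
Track Bezout coefficients alongside the remainders: start with r₀ = 395 = a·1 + b·0 (s = 1, t = 0) and r₁ = 393 = a·0 + b·1 (s = 0, t = 1); each new remainder r_{k+1} = r_{k-1} − q_k·r_k inherits s_{k+1} = s_{k-1} − q_k·s_k, t_{k+1} = t_{k-1} − q_k·t_k, so r_k = a·s_k + b·t_k at every step:
  q = 1: r = 2, s = 1 − 1·0 = 1, t = 0 − 1·1 = -1  (check: 395·1 + 393·(-1) = 2)
  q = 196: r = 1, s = 0 − 196·1 = -196, t = 1 − 196·(-1) = 197  (check: 395·(-196) + 393·197 = 1)
The row with r = 1 (the gcd) gives the Bezout coefficients s = -196, t = 197.
Result: 395 · (-196) + 393 · (197) = 1.

gcd(395, 393) = 1; s = -196, t = 197 (check: 395·(-196) + 393·197 = 1).


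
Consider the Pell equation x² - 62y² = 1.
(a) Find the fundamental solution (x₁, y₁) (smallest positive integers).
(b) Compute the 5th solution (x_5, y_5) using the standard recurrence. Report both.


Step 1: Find the fundamental solution (x₁, y₁) of x² - 62y² = 1.
  Expand √62 as a continued fraction. a₀ = ⌊√62⌋ = 7; iterate m_{k+1} = d_k·a_k − m_k, d_{k+1} = (62 − m_{k+1}²)/d_k, a_{k+1} = ⌊(a₀ + m_{k+1})/d_{k+1}⌋ (starting m₀ = 0, d₀ = 1), with convergents p_k = a_k·p_{k-1} + p_{k-2}, q_k = a_k·q_{k-1} + q_{k-2} (p₋₁ = 1, q₋₁ = 0):
  k = 0: a₀ = 7; p₀/q₀ = 7/1; p₀² − 62·q₀² = 49 − 62 = -13.
  k = 1: m = 7, d = 13, a = ⌊(7 + 7)/13⌋ = 1; p/q = (1·7 + 1)/(1·1 + 0) = 8/1; p² − 62·q² = 64 − 62 = 2.
  k = 2: m = 6, d = 2, a = ⌊(7 + 6)/2⌋ = 6; p/q = (6·8 + 7)/(6·1 + 1) = 55/7; p² − 62·q² = 3025 − 3038 = -13.
  k = 3: m = 6, d = 13, a = ⌊(7 + 6)/13⌋ = 1; p/q = (1·55 + 8)/(1·7 + 1) = 63/8; p² − 62·q² = 3969 − 3968 = 1.
  The first convergent with p² − 62·q² = 1 gives the fundamental solution (x₁, y₁) = (63, 8).
Step 2: Apply the recurrence (x_{n+1}, y_{n+1}) = (x₁x_n + 62y₁y_n, x₁y_n + y₁x_n) repeatedly.
  From (x_1, y_1) = (63, 8): x_2 = 63·63 + 62·8·8 = 7937; y_2 = 63·8 + 8·63 = 1008.
  From (x_2, y_2) = (7937, 1008): x_3 = 63·7937 + 62·8·1008 = 999999; y_3 = 63·1008 + 8·7937 = 127000.
  From (x_3, y_3) = (999999, 127000): x_4 = 63·999999 + 62·8·127000 = 125991937; y_4 = 63·127000 + 8·999999 = 16000992.
  From (x_4, y_4) = (125991937, 16000992): x_5 = 63·125991937 + 62·8·16000992 = 15873984063; y_5 = 63·16000992 + 8·125991937 = 2015997992.
Step 3: Verify x_5² - 62·y_5² = 251983370032377987969 - 251983370032377987968 = 1 (should be 1). ✓

(x_1, y_1) = (63, 8); (x_5, y_5) = (15873984063, 2015997992).


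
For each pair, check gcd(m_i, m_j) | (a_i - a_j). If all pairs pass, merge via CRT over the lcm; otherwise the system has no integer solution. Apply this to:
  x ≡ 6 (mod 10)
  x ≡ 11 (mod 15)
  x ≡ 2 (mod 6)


Moduli 10, 15, 6 are not pairwise coprime, so CRT works modulo lcm(m_i) when all pairwise compatibility conditions hold.
Pairwise compatibility: gcd(m_i, m_j) must divide a_i - a_j for every pair.
Merge one congruence at a time:
  Start: x ≡ 6 (mod 10).
  Combine with x ≡ 11 (mod 15): gcd(10, 15) = 5; 11 - 6 = 5, which IS divisible by 5, so compatible.
    Write x = 6 + 10·t and substitute into x ≡ 11 (mod 15): 10·t ≡ 11 − 6 = 5 (mod 15).
    Divide the congruence (and modulus) by g = 5: 2·t ≡ 1 (mod 3).
    The inverse of 2 mod 3 is 2 (since 2·2 = 4 = 1·3 + 1), so t ≡ 2·1 = 2 ≡ 2 (mod 3).
    Then x = 6 + 10·2 = 26, valid modulo lcm(10, 15) = 30: x ≡ 26 (mod 30).
  Combine with x ≡ 2 (mod 6): gcd(30, 6) = 6; 2 - 26 = -24, which IS divisible by 6, so compatible.
    Write x = 26 + 30·t and substitute into x ≡ 2 (mod 6): 30·t ≡ 2 − 26 = -24 (mod 6).
    Divide the congruence (and modulus) by g = 6: 5·t ≡ -4 (mod 1).
    Modulo 1 every t works; take t = 0.
    Then x = 26 + 30·0 = 26, valid modulo lcm(30, 6) = 30: x ≡ 26 (mod 30).
Verify: 26 mod 10 = 6, 26 mod 15 = 11, 26 mod 6 = 2.

x ≡ 26 (mod 30).


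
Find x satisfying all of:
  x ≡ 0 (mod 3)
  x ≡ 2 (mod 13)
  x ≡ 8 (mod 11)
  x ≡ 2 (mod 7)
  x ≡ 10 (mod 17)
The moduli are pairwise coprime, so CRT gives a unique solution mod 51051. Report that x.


Product of moduli M = 3 · 13 · 11 · 7 · 17 = 51051.
Merge one congruence at a time:
  Start: x ≡ 0 (mod 3).
  Combine with x ≡ 2 (mod 13); new modulus lcm = 39.
    Write x = 0 + 3·t and substitute into x ≡ 2 (mod 13): 3·t ≡ 2 − 0 = 2 (mod 13).
    The inverse of 3 mod 13 is 9 (since 3·9 = 27 = 2·13 + 1), so t ≡ 9·2 = 18 ≡ 5 (mod 13).
    Then x = 0 + 3·5 = 15, valid modulo lcm(3, 13) = 39: x ≡ 15 (mod 39).
  Combine with x ≡ 8 (mod 11); new modulus lcm = 429.
    Write x = 15 + 39·t and substitute into x ≡ 8 (mod 11): 39·t ≡ 8 − 15 = -7 (mod 11).
    Reduce coefficients mod 11: 6·t ≡ 4 (mod 11).
    The inverse of 6 mod 11 is 2 (since 6·2 = 12 = 1·11 + 1), so t ≡ 2·4 = 8 ≡ 8 (mod 11).
    Then x = 15 + 39·8 = 327, valid modulo lcm(39, 11) = 429: x ≡ 327 (mod 429).
  Combine with x ≡ 2 (mod 7); new modulus lcm = 3003.
    Write x = 327 + 429·t and substitute into x ≡ 2 (mod 7): 429·t ≡ 2 − 327 = -325 (mod 7).
    Reduce coefficients mod 7: 2·t ≡ 4 (mod 7).
    The inverse of 2 mod 7 is 4 (since 2·4 = 8 = 1·7 + 1), so t ≡ 4·4 = 16 ≡ 2 (mod 7).
    Then x = 327 + 429·2 = 1185, valid modulo lcm(429, 7) = 3003: x ≡ 1185 (mod 3003).
  Combine with x ≡ 10 (mod 17); new modulus lcm = 51051.
    Write x = 1185 + 3003·t and substitute into x ≡ 10 (mod 17): 3003·t ≡ 10 − 1185 = -1175 (mod 17).
    Reduce coefficients mod 17: 11·t ≡ 15 (mod 17).
    The inverse of 11 mod 17 is 14 (since 11·14 = 154 = 9·17 + 1), so t ≡ 14·15 = 210 ≡ 6 (mod 17).
    Then x = 1185 + 3003·6 = 19203, valid modulo lcm(3003, 17) = 51051: x ≡ 19203 (mod 51051).
Verify against each original: 19203 mod 3 = 0, 19203 mod 13 = 2, 19203 mod 11 = 8, 19203 mod 7 = 2, 19203 mod 17 = 10.

x ≡ 19203 (mod 51051).


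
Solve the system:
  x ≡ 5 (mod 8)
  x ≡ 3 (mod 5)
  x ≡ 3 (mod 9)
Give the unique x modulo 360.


Moduli 8, 5, 9 are pairwise coprime; by CRT there is a unique solution modulo M = 8 · 5 · 9 = 360.
Solve pairwise, accumulating the modulus:
  Start with x ≡ 5 (mod 8).
  Combine with x ≡ 3 (mod 5): since gcd(8, 5) = 1, we get a unique residue mod 40.
    Write x = 5 + 8·t and substitute into x ≡ 3 (mod 5): 8·t ≡ 3 − 5 = -2 (mod 5).
    Reduce coefficients mod 5: 3·t ≡ 3 (mod 5).
    The inverse of 3 mod 5 is 2 (since 3·2 = 6 = 1·5 + 1), so t ≡ 2·3 = 6 ≡ 1 (mod 5).
    Then x = 5 + 8·1 = 13, valid modulo lcm(8, 5) = 40: x ≡ 13 (mod 40).
  Combine with x ≡ 3 (mod 9): since gcd(40, 9) = 1, we get a unique residue mod 360.
    Write x = 13 + 40·t and substitute into x ≡ 3 (mod 9): 40·t ≡ 3 − 13 = -10 (mod 9).
    Reduce coefficients mod 9: 4·t ≡ 8 (mod 9).
    The inverse of 4 mod 9 is 7 (since 4·7 = 28 = 3·9 + 1), so t ≡ 7·8 = 56 ≡ 2 (mod 9).
    Then x = 13 + 40·2 = 93, valid modulo lcm(40, 9) = 360: x ≡ 93 (mod 360).
Verify: 93 mod 8 = 5 ✓, 93 mod 5 = 3 ✓, 93 mod 9 = 3 ✓.

x ≡ 93 (mod 360).


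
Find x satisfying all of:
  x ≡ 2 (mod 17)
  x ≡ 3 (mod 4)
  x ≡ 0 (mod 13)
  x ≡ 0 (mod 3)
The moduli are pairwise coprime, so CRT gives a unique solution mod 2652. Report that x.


Product of moduli M = 17 · 4 · 13 · 3 = 2652.
Merge one congruence at a time:
  Start: x ≡ 2 (mod 17).
  Combine with x ≡ 3 (mod 4); new modulus lcm = 68.
    Write x = 2 + 17·t and substitute into x ≡ 3 (mod 4): 17·t ≡ 3 − 2 = 1 (mod 4).
    Reduce coefficients mod 4: 1·t ≡ 1 (mod 4).
    So t ≡ 1 (mod 4).
    Then x = 2 + 17·1 = 19, valid modulo lcm(17, 4) = 68: x ≡ 19 (mod 68).
  Combine with x ≡ 0 (mod 13); new modulus lcm = 884.
    Write x = 19 + 68·t and substitute into x ≡ 0 (mod 13): 68·t ≡ 0 − 19 = -19 (mod 13).
    Reduce coefficients mod 13: 3·t ≡ 7 (mod 13).
    The inverse of 3 mod 13 is 9 (since 3·9 = 27 = 2·13 + 1), so t ≡ 9·7 = 63 ≡ 11 (mod 13).
    Then x = 19 + 68·11 = 767, valid modulo lcm(68, 13) = 884: x ≡ 767 (mod 884).
  Combine with x ≡ 0 (mod 3); new modulus lcm = 2652.
    Write x = 767 + 884·t and substitute into x ≡ 0 (mod 3): 884·t ≡ 0 − 767 = -767 (mod 3).
    Reduce coefficients mod 3: 2·t ≡ 1 (mod 3).
    The inverse of 2 mod 3 is 2 (since 2·2 = 4 = 1·3 + 1), so t ≡ 2·1 = 2 ≡ 2 (mod 3).
    Then x = 767 + 884·2 = 2535, valid modulo lcm(884, 3) = 2652: x ≡ 2535 (mod 2652).
Verify against each original: 2535 mod 17 = 2, 2535 mod 4 = 3, 2535 mod 13 = 0, 2535 mod 3 = 0.

x ≡ 2535 (mod 2652).


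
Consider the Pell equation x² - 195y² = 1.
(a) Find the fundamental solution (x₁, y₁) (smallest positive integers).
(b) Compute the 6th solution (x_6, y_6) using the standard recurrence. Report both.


Step 1: Find the fundamental solution (x₁, y₁) of x² - 195y² = 1.
  Expand √195 as a continued fraction. a₀ = ⌊√195⌋ = 13; iterate m_{k+1} = d_k·a_k − m_k, d_{k+1} = (195 − m_{k+1}²)/d_k, a_{k+1} = ⌊(a₀ + m_{k+1})/d_{k+1}⌋ (starting m₀ = 0, d₀ = 1), with convergents p_k = a_k·p_{k-1} + p_{k-2}, q_k = a_k·q_{k-1} + q_{k-2} (p₋₁ = 1, q₋₁ = 0):
  k = 0: a₀ = 13; p₀/q₀ = 13/1; p₀² − 195·q₀² = 169 − 195 = -26.
  k = 1: m = 13, d = 26, a = ⌊(13 + 13)/26⌋ = 1; p/q = (1·13 + 1)/(1·1 + 0) = 14/1; p² − 195·q² = 196 − 195 = 1.
  The first convergent with p² − 195·q² = 1 gives the fundamental solution (x₁, y₁) = (14, 1).
Step 2: Apply the recurrence (x_{n+1}, y_{n+1}) = (x₁x_n + 195y₁y_n, x₁y_n + y₁x_n) repeatedly.
  From (x_1, y_1) = (14, 1): x_2 = 14·14 + 195·1·1 = 391; y_2 = 14·1 + 1·14 = 28.
  From (x_2, y_2) = (391, 28): x_3 = 14·391 + 195·1·28 = 10934; y_3 = 14·28 + 1·391 = 783.
  From (x_3, y_3) = (10934, 783): x_4 = 14·10934 + 195·1·783 = 305761; y_4 = 14·783 + 1·10934 = 21896.
  From (x_4, y_4) = (305761, 21896): x_5 = 14·305761 + 195·1·21896 = 8550374; y_5 = 14·21896 + 1·305761 = 612305.
  From (x_5, y_5) = (8550374, 612305): x_6 = 14·8550374 + 195·1·612305 = 239104711; y_6 = 14·612305 + 1·8550374 = 17122644.
Step 3: Verify x_6² - 195·y_6² = 57171062822393521 - 57171062822393520 = 1 (should be 1). ✓

(x_1, y_1) = (14, 1); (x_6, y_6) = (239104711, 17122644).


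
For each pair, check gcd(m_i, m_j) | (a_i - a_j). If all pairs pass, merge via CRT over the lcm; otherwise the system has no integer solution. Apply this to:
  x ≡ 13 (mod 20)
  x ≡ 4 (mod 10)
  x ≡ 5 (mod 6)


Moduli 20, 10, 6 are not pairwise coprime, so CRT works modulo lcm(m_i) when all pairwise compatibility conditions hold.
Pairwise compatibility: gcd(m_i, m_j) must divide a_i - a_j for every pair.
Merge one congruence at a time:
  Start: x ≡ 13 (mod 20).
  Combine with x ≡ 4 (mod 10): gcd(20, 10) = 10, and 4 - 13 = -9 is NOT divisible by 10.
    ⇒ system is inconsistent (no integer solution).

No solution (the system is inconsistent).


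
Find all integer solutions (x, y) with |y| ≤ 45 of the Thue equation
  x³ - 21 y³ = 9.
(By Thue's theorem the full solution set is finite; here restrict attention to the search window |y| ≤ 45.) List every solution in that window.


The equation is x³ - 21y³ = 9. For fixed y, x³ = 21·y³ + 9, so a solution requires the RHS to be a perfect cube.
Strategy: iterate y from -45 to 45, compute RHS = 21·y³ + 9, and check whether it is a (positive or negative) perfect cube.
Check small values of y:
  y = 0: RHS = 9 is not a perfect cube.
  y = 1: RHS = 30 is not a perfect cube.
  y = -1: RHS = -12 is not a perfect cube.
  y = 2: RHS = 177 is not a perfect cube.
  y = -2: RHS = -159 is not a perfect cube.
  y = 3: RHS = 576 is not a perfect cube.
  y = -3: RHS = -558 is not a perfect cube.
Continuing the search up to |y| = 45 finds no solutions either.
No (x, y) in the scanned range satisfies the equation.

No integer solutions with |y| ≤ 45.


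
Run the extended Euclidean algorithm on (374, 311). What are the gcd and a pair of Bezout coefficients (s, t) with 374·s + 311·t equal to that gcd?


Euclidean algorithm on (374, 311) — divide until remainder is 0:
  374 = 1 · 311 + 63
  311 = 4 · 63 + 59
  63 = 1 · 59 + 4
  59 = 14 · 4 + 3
  4 = 1 · 3 + 1
  3 = 3 · 1 + 0
gcd(374, 311) = 1.
Track Bezout coefficients alongside the remainders: start with r₀ = 374 = a·1 + b·0 (s = 1, t = 0) and r₁ = 311 = a·0 + b·1 (s = 0, t = 1); each new remainder r_{k+1} = r_{k-1} − q_k·r_k inherits s_{k+1} = s_{k-1} − q_k·s_k, t_{k+1} = t_{k-1} − q_k·t_k, so r_k = a·s_k + b·t_k at every step:
  q = 1: r = 63, s = 1 − 1·0 = 1, t = 0 − 1·1 = -1  (check: 374·1 + 311·(-1) = 63)
  q = 4: r = 59, s = 0 − 4·1 = -4, t = 1 − 4·(-1) = 5  (check: 374·(-4) + 311·5 = 59)
  q = 1: r = 4, s = 1 − 1·(-4) = 5, t = -1 − 1·5 = -6  (check: 374·5 + 311·(-6) = 4)
  q = 14: r = 3, s = -4 − 14·5 = -74, t = 5 − 14·(-6) = 89  (check: 374·(-74) + 311·89 = 3)
  q = 1: r = 1, s = 5 − 1·(-74) = 79, t = -6 − 1·89 = -95  (check: 374·79 + 311·(-95) = 1)
The row with r = 1 (the gcd) gives the Bezout coefficients s = 79, t = -95.
Result: 374 · (79) + 311 · (-95) = 1.

gcd(374, 311) = 1; s = 79, t = -95 (check: 374·79 + 311·(-95) = 1).


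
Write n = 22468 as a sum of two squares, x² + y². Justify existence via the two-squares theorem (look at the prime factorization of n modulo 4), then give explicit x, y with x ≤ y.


Step 1: Factor n = 22468 = 2^2 · 41 · 137.
Step 2: Check the mod-4 condition on each prime factor: 2 = 2 (special); 41 ≡ 1 (mod 4), exponent 1; 137 ≡ 1 (mod 4), exponent 1.
All primes ≡ 3 (mod 4) appear to even exponent (or don't appear), so by the two-squares theorem n IS expressible as a sum of two squares.
Step 3: Build a representation. Group n = k² · m with k = 2 and m = 41 · 137 = 5617 (a product of primes ≡ 1 (mod 4)); a representation of m scales to one of n via (k·x)² + (k·y)² = k²(x² + y²). Each prime p ≡ 1 (mod 4) is itself a sum of two squares; find a² by testing p − a² for a perfect square:
  41: 41 − 1² = 40, 41 − 2² = 37, 41 − 3² = 32, 41 − 4² = 25 = 5² ⇒ 41 = 4² + 5².
  137: 137 − 1² = 136, 137 − 2² = 133, 137 − 3² = 128, 137 − 4² = 121 = 11² ⇒ 137 = 4² + 11².
  Combine using the Brahmagupta–Fibonacci identity (a² + b²)(c² + d²) = (ac − bd)² + (ad + bc)² = (ac + bd)² + (ad − bc)²:
  41 · 137 = 5617: from (4² + 5²)(4² + 11²), take (4·4 − 5·11, 4·11 + 5·4) = (16 − 55, 44 + 20) = (-39, 64); dropping signs (only squares matter) gives (39, 64); check 39² + 64² = 1521 + 4096 = 5617 ✓.
  Scale by k = 2: (2·39, 2·64) = (78, 128).
Step 4: Order so x ≤ y and verify: 78² + 128² = 6084 + 16384 = 22468 = n. ✓

n = 22468 = 78² + 128² (one valid representation with x ≤ y).


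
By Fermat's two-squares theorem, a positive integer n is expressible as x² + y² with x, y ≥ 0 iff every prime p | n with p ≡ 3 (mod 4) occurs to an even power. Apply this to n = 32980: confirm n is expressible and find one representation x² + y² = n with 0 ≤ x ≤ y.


Step 1: Factor n = 32980 = 2^2 · 5 · 17 · 97.
Step 2: Check the mod-4 condition on each prime factor: 2 = 2 (special); 5 ≡ 1 (mod 4), exponent 1; 17 ≡ 1 (mod 4), exponent 1; 97 ≡ 1 (mod 4), exponent 1.
All primes ≡ 3 (mod 4) appear to even exponent (or don't appear), so by the two-squares theorem n IS expressible as a sum of two squares.
Step 3: Build a representation. Group n = k² · m with k = 2 and m = 5 · 17 · 97 = 8245 (a product of primes ≡ 1 (mod 4)); a representation of m scales to one of n via (k·x)² + (k·y)² = k²(x² + y²). Each prime p ≡ 1 (mod 4) is itself a sum of two squares; find a² by testing p − a² for a perfect square:
  5: 5 − 1² = 4 = 2² ⇒ 5 = 1² + 2².
  17: 17 − 1² = 16 = 4² ⇒ 17 = 1² + 4².
  97: 97 − 1² = 96, 97 − 2² = 93, 97 − 3² = 88, 97 − 4² = 81 = 9² ⇒ 97 = 4² + 9².
  Combine using the Brahmagupta–Fibonacci identity (a² + b²)(c² + d²) = (ac − bd)² + (ad + bc)² = (ac + bd)² + (ad − bc)²:
  5 · 17 = 85: from (1² + 2²)(1² + 4²), take (1·1 − 2·4, 1·4 + 2·1) = (1 − 8, 4 + 2) = (-7, 6); dropping signs (only squares matter) gives (7, 6); check 7² + 6² = 49 + 36 = 85 ✓.
  85 · 97 = 8245: from (7² + 6²)(4² + 9²), take (7·4 − 6·9, 7·9 + 6·4) = (28 − 54, 63 + 24) = (-26, 87); dropping signs (only squares matter) gives (26, 87); check 26² + 87² = 676 + 7569 = 8245 ✓.
  Scale by k = 2: (2·26, 2·87) = (52, 174).
Step 4: Order so x ≤ y and verify: 52² + 174² = 2704 + 30276 = 32980 = n. ✓

n = 32980 = 52² + 174² (one valid representation with x ≤ y).


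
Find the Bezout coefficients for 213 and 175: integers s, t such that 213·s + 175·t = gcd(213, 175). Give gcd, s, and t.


Euclidean algorithm on (213, 175) — divide until remainder is 0:
  213 = 1 · 175 + 38
  175 = 4 · 38 + 23
  38 = 1 · 23 + 15
  23 = 1 · 15 + 8
  15 = 1 · 8 + 7
  8 = 1 · 7 + 1
  7 = 7 · 1 + 0
gcd(213, 175) = 1.
Track Bezout coefficients alongside the remainders: start with r₀ = 213 = a·1 + b·0 (s = 1, t = 0) and r₁ = 175 = a·0 + b·1 (s = 0, t = 1); each new remainder r_{k+1} = r_{k-1} − q_k·r_k inherits s_{k+1} = s_{k-1} − q_k·s_k, t_{k+1} = t_{k-1} − q_k·t_k, so r_k = a·s_k + b·t_k at every step:
  q = 1: r = 38, s = 1 − 1·0 = 1, t = 0 − 1·1 = -1  (check: 213·1 + 175·(-1) = 38)
  q = 4: r = 23, s = 0 − 4·1 = -4, t = 1 − 4·(-1) = 5  (check: 213·(-4) + 175·5 = 23)
  q = 1: r = 15, s = 1 − 1·(-4) = 5, t = -1 − 1·5 = -6  (check: 213·5 + 175·(-6) = 15)
  q = 1: r = 8, s = -4 − 1·5 = -9, t = 5 − 1·(-6) = 11  (check: 213·(-9) + 175·11 = 8)
  q = 1: r = 7, s = 5 − 1·(-9) = 14, t = -6 − 1·11 = -17  (check: 213·14 + 175·(-17) = 7)
  q = 1: r = 1, s = -9 − 1·14 = -23, t = 11 − 1·(-17) = 28  (check: 213·(-23) + 175·28 = 1)
The row with r = 1 (the gcd) gives the Bezout coefficients s = -23, t = 28.
Result: 213 · (-23) + 175 · (28) = 1.

gcd(213, 175) = 1; s = -23, t = 28 (check: 213·(-23) + 175·28 = 1).
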